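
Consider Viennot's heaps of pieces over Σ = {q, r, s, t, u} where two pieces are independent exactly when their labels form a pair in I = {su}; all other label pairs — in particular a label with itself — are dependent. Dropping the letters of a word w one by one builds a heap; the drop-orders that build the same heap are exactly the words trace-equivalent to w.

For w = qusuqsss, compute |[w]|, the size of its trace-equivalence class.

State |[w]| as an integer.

piece 0:q — minimal
piece 1:u rests on {0:q}
piece 2:s rests on {0:q}
piece 3:u rests on {1:u}
piece 4:q rests on {2:s, 3:u}
piece 5:s rests on {4:q}
piece 6:s rests on {5:s}
piece 7:s rests on {6:s}
minimal pieces: {0:q}
ways to finish when only these pieces remain (= sum over removing one remaining piece with nothing left below it):
  1 left: {7}→1
  2 left: {6,7}→1
  3 left: {5,6,7}→1
  4 left: {4,5,6,7}→1
  5 left: {2,4,5,6,7}→1  {3,4,5,6,7}→1
  6 left: {1,3,4,5,6,7}→1  {2,3,4,5,6,7}→2
  placing 0:q first → 3 extensions

3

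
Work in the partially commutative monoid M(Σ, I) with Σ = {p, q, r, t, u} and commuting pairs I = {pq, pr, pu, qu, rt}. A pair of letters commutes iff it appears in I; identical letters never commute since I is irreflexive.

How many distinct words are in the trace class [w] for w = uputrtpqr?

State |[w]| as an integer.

33

#0=u has no predecessor
#1=p has no predecessor
#2=u depends on [0:u]
#3=t depends on [1:p, 2:u]
#4=r depends on [2:u]
#5=t depends on [3:t]
#6=p depends on [5:t]
#7=q depends on [4:r, 5:t]
#8=r depends on [7:q]
sources: [0:u, 1:p]
N(rest) = Σ N(rest − s) over sources s of rest; N(one piece) = 1:
  size 1 → [6]=1  [8]=1
  size 2 → [6,8]=2  [7,8]=1
  size 3 → [4,7,8]=1  [6,7,8]=3
  size 4 → [4,6,7,8]=4  [5,6,7,8]=3
  size 5 → [3,5,6,7,8]=3  [4,5,6,7,8]=7
  size 6 → [1,3,5,6,7,8]=3  [3,4,5,6,7,8]=10
  size 7 → [1,3,4,5,6,7,8]=13  [2,3,4,5,6,7,8]=10
  first=0(u) contributes 23
  first=1(p) contributes 10
|[w]| = 33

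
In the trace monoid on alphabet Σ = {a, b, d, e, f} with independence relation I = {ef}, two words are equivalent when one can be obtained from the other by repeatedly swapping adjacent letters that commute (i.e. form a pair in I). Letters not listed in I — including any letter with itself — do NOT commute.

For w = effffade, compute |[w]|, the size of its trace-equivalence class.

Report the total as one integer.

piece 0:e — minimal
piece 1:f — minimal
piece 2:f rests on {1:f}
piece 3:f rests on {2:f}
piece 4:f rests on {3:f}
piece 5:a rests on {0:e, 4:f}
piece 6:d rests on {5:a}
piece 7:e rests on {6:d}
minimal pieces: {0:e, 1:f}
ways to finish when only these pieces remain (= sum over removing one remaining piece with nothing left below it):
  1 left: {7}→1
  2 left: {6,7}→1
  3 left: {5,6,7}→1
  4 left: {0,5,6,7}→1  {4,5,6,7}→1
  5 left: {0,4,5,6,7}→2  {3,4,5,6,7}→1
  6 left: {0,3,4,5,6,7}→3  {2,3,4,5,6,7}→1
  placing 0:e first → 1 extensions
  placing 1:f first → 4 extensions
total linear extensions = 5

5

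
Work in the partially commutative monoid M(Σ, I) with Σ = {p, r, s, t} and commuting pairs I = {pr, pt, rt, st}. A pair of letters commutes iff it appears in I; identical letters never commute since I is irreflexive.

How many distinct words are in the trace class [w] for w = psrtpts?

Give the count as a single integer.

#0=p has no predecessor
#1=s depends on [0:p]
#2=r depends on [1:s]
#3=t has no predecessor
#4=p depends on [1:s]
#5=t depends on [3:t]
#6=s depends on [2:r, 4:p]
sources: [0:p, 3:t]
N(rest) = Σ N(rest − s) over sources s of rest; N(one piece) = 1:
  size 1 → [5]=1  [6]=1
  size 2 → [2,6]=1  [3,5]=1  [4,6]=1  [5,6]=2
  size 3 → [2,4,6]=2  [2,5,6]=3  [3,5,6]=3  [4,5,6]=3
  size 4 → [1,2,4,6]=2  [2,3,5,6]=6  [2,4,5,6]=8  [3,4,5,6]=6
  size 5 → [0,1,2,4,6]=2  [1,2,4,5,6]=10  [2,3,4,5,6]=20
  first=0(p) contributes 30
  first=3(t) contributes 12
|[w]| = 42

42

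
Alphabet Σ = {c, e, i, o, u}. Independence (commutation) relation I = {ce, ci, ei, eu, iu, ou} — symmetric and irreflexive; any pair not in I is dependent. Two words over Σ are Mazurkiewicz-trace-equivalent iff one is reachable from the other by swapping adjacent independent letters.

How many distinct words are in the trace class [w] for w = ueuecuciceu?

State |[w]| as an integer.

1320

drop 0:u onto floor
drop 1:e onto floor
drop 2:u onto {0:u}
drop 3:e onto {1:e}
drop 4:c onto {2:u}
drop 5:u onto {4:c}
drop 6:c onto {5:u}
drop 7:i onto floor
drop 8:c onto {6:c}
drop 9:e onto {3:e}
drop 10:u onto {8:c}
ground layer = {0:u, 1:e, 7:i}
drop-orders for the pieces not yet dropped (sum over which currently-grounded one goes next):
  1 to go: {7} 1  {9} 1  {10} 1
  2 to go: {3,9} 1  {7,9} 2  {7,10} 2  {8,10} 1  {9,10} 2
  3 to go: {1,3,9} 1  {3,7,9} 3  {3,9,10} 3  {6,8,10} 1  {7,8,10} 3  {7,9,10} 6  {8,9,10} 3
  4 to go: {1,3,7,9} 4  {1,3,9,10} 4  {3,7,9,10} 12  {3,8,9,10} 6  {5,6,8,10} 1  {6,7,8,10} 4  {6,8,9,10} 4  {7,8,9,10} 12
  5 to go: {1,3,7,9,10} 20  {1,3,8,9,10} 10  {3,6,8,9,10} 10  {3,7,8,9,10} 30  {4,5,6,8,10} 1  {5,6,7,8,10} 5  {5,6,8,9,10} 5  {6,7,8,9,10} 20
  6 to go: {1,3,6,8,9,10} 20  {1,3,7,8,9,10} 60  {2,4,5,6,8,10} 1  {3,5,6,8,9,10} 15  {3,6,7,8,9,10} 60  {4,5,6,7,8,10} 6  {4,5,6,8,9,10} 6  {5,6,7,8,9,10} 30
  7 to go: {0,2,4,5,6,8,10} 1  {1,3,5,6,8,9,10} 35  {1,3,6,7,8,9,10} 140  {2,4,5,6,7,8,10} 7  {2,4,5,6,8,9,10} 7  {3,4,5,6,8,9,10} 21  {3,5,6,7,8,9,10} 105  {4,5,6,7,8,9,10} 42
  8 to go: {0,2,4,5,6,7,8,10} 8  {0,2,4,5,6,8,9,10} 8  {1,3,4,5,6,8,9,10} 56  {1,3,5,6,7,8,9,10} 280  {2,3,4,5,6,8,9,10} 28  {2,4,5,6,7,8,9,10} 56  {3,4,5,6,7,8,9,10} 168
  9 to go: {0,2,3,4,5,6,8,9,10} 36  {0,2,4,5,6,7,8,9,10} 72  {1,2,3,4,5,6,8,9,10} 84  {1,3,4,5,6,7,8,9,10} 504  {2,3,4,5,6,7,8,9,10} 252
  if 0:u drops first: 840 orders
  if 1:e drops first: 360 orders
  if 7:i drops first: 120 orders
heap linearizations: 1320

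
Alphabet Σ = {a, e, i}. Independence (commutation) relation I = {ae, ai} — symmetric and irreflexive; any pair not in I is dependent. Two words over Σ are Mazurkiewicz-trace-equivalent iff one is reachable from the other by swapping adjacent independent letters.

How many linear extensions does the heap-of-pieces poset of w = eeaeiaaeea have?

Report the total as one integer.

210

drop 0:e onto floor
drop 1:e onto {0:e}
drop 2:a onto floor
drop 3:e onto {1:e}
drop 4:i onto {3:e}
drop 5:a onto {2:a}
drop 6:a onto {5:a}
drop 7:e onto {4:i}
drop 8:e onto {7:e}
drop 9:a onto {6:a}
ground layer = {0:e, 2:a}
drop-orders for the pieces not yet dropped (sum over which currently-grounded one goes next):
  1 to go: {8} 1  {9} 1
  2 to go: {6,9} 1  {7,8} 1  {8,9} 2
  3 to go: {4,7,8} 1  {5,6,9} 1  {6,8,9} 3  {7,8,9} 3
  4 to go: {2,5,6,9} 1  {3,4,7,8} 1  {4,7,8,9} 4  {5,6,8,9} 4  {6,7,8,9} 6
  5 to go: {1,3,4,7,8} 1  {2,5,6,8,9} 5  {3,4,7,8,9} 5  {4,6,7,8,9} 10  {5,6,7,8,9} 10
  6 to go: {0,1,3,4,7,8} 1  {1,3,4,7,8,9} 6  {2,5,6,7,8,9} 15  {3,4,6,7,8,9} 15  {4,5,6,7,8,9} 20
  7 to go: {0,1,3,4,7,8,9} 7  {1,3,4,6,7,8,9} 21  {2,4,5,6,7,8,9} 35  {3,4,5,6,7,8,9} 35
  8 to go: {0,1,3,4,6,7,8,9} 28  {1,3,4,5,6,7,8,9} 56  {2,3,4,5,6,7,8,9} 70
  if 0:e drops first: 126 orders
  if 2:a drops first: 84 orders
heap linearizations: 210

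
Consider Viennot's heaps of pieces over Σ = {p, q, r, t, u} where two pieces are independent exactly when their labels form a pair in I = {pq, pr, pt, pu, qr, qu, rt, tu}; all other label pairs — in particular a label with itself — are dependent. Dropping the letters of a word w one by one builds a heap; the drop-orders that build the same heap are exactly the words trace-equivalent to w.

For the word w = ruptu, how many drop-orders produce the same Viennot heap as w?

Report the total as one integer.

20

0(r) covers ∅
1(u) covers 0:r
2(p) covers ∅
3(t) covers ∅
4(u) covers 1:u
floor of heap: 0:r, 2:p, 3:t
completions by unplaced set U, small U first (add the entries for U minus each lowest piece of U):
  |U|=1: {2}:1  {3}:1  {4}:1
  |U|=2: {1,4}:1  {2,3}:2  {2,4}:2  {3,4}:2
  |U|=3: {0,1,4}:1  {1,2,4}:3  {1,3,4}:3  {2,3,4}:6
  start at 0(r): 12
  start at 2(p): 4
  start at 3(t): 4
sum over floor = 20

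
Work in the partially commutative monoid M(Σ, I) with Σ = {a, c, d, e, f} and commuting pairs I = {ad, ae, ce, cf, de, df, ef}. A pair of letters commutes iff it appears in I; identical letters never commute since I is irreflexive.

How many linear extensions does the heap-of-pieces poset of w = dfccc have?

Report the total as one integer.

5

piece 0:d — minimal
piece 1:f — minimal
piece 2:c rests on {0:d}
piece 3:c rests on {2:c}
piece 4:c rests on {3:c}
minimal pieces: {0:d, 1:f}
ways to finish when only these pieces remain (= sum over removing one remaining piece with nothing left below it):
  1 left: {1}→1  {4}→1
  2 left: {1,4}→2  {3,4}→1
  3 left: {1,3,4}→3  {2,3,4}→1
  placing 0:d first → 4 extensions
  placing 1:f first → 1 extensions
total linear extensions = 5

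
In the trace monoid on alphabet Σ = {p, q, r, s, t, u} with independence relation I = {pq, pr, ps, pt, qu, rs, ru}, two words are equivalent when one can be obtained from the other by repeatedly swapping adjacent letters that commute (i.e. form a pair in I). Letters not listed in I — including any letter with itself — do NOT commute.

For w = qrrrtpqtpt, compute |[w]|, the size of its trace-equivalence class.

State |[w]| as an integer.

45

#0=q has no predecessor
#1=r depends on [0:q]
#2=r depends on [1:r]
#3=r depends on [2:r]
#4=t depends on [3:r]
#5=p has no predecessor
#6=q depends on [4:t]
#7=t depends on [6:q]
#8=p depends on [5:p]
#9=t depends on [7:t]
sources: [0:q, 5:p]
N(rest) = Σ N(rest − s) over sources s of rest; N(one piece) = 1:
  size 1 → [8]=1  [9]=1
  size 2 → [5,8]=1  [7,9]=1  [8,9]=2
  size 3 → [5,8,9]=3  [6,7,9]=1  [7,8,9]=3
  size 4 → [4,6,7,9]=1  [5,7,8,9]=6  [6,7,8,9]=4
  size 5 → [3,4,6,7,9]=1  [4,6,7,8,9]=5  [5,6,7,8,9]=10
  size 6 → [2,3,4,6,7,9]=1  [3,4,6,7,8,9]=6  [4,5,6,7,8,9]=15
  size 7 → [1,2,3,4,6,7,9]=1  [2,3,4,6,7,8,9]=7  [3,4,5,6,7,8,9]=21
  size 8 → [0,1,2,3,4,6,7,9]=1  [1,2,3,4,6,7,8,9]=8  [2,3,4,5,6,7,8,9]=28
  first=0(q) contributes 36
  first=5(p) contributes 9
|[w]| = 45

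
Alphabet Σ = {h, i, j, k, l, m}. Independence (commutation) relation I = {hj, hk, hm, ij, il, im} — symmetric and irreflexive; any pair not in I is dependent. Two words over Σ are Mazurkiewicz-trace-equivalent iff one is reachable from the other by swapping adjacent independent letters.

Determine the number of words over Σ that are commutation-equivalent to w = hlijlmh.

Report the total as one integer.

drop 0:h onto floor
drop 1:l onto {0:h}
drop 2:i onto {0:h}
drop 3:j onto {1:l}
drop 4:l onto {3:j}
drop 5:m onto {4:l}
drop 6:h onto {2:i, 4:l}
ground layer = {0:h}
drop-orders for the pieces not yet dropped (sum over which currently-grounded one goes next):
  1 to go: {5} 1  {6} 1
  2 to go: {2,6} 1  {5,6} 2
  3 to go: {2,5,6} 3  {4,5,6} 2
  4 to go: {2,4,5,6} 5  {3,4,5,6} 2
  5 to go: {1,3,4,5,6} 2  {2,3,4,5,6} 7
  if 0:h drops first: 9 orders

9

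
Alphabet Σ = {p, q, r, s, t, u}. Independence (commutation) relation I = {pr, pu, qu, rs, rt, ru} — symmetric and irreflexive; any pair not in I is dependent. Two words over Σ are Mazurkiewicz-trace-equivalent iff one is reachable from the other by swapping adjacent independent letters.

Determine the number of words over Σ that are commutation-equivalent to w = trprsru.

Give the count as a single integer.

piece 0:t — minimal
piece 1:r — minimal
piece 2:p rests on {0:t}
piece 3:r rests on {1:r}
piece 4:s rests on {2:p}
piece 5:r rests on {3:r}
piece 6:u rests on {4:s}
minimal pieces: {0:t, 1:r}
ways to finish when only these pieces remain (= sum over removing one remaining piece with nothing left below it):
  1 left: {5}→1  {6}→1
  2 left: {3,5}→1  {4,6}→1  {5,6}→2
  3 left: {1,3,5}→1  {2,4,6}→1  {3,5,6}→3  {4,5,6}→3
  4 left: {0,2,4,6}→1  {1,3,5,6}→4  {2,4,5,6}→4  {3,4,5,6}→6
  5 left: {0,2,4,5,6}→5  {1,3,4,5,6}→10  {2,3,4,5,6}→10
  placing 0:t first → 20 extensions
  placing 1:r first → 15 extensions
total linear extensions = 35

35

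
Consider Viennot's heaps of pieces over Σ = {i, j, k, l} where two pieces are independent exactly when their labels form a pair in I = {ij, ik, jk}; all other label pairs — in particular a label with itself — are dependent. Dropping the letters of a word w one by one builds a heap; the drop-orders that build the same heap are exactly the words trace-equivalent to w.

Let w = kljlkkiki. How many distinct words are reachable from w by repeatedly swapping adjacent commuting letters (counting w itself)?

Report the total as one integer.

drop 0:k onto floor
drop 1:l onto {0:k}
drop 2:j onto {1:l}
drop 3:l onto {2:j}
drop 4:k onto {3:l}
drop 5:k onto {4:k}
drop 6:i onto {3:l}
drop 7:k onto {5:k}
drop 8:i onto {6:i}
ground layer = {0:k}
drop-orders for the pieces not yet dropped (sum over which currently-grounded one goes next):
  1 to go: {7} 1  {8} 1
  2 to go: {5,7} 1  {6,8} 1  {7,8} 2
  3 to go: {4,5,7} 1  {5,7,8} 3  {6,7,8} 3
  4 to go: {4,5,7,8} 4  {5,6,7,8} 6
  5 to go: {4,5,6,7,8} 10
  6 to go: {3,4,5,6,7,8} 10
  7 to go: {2,3,4,5,6,7,8} 10
  if 0:k drops first: 10 orders

10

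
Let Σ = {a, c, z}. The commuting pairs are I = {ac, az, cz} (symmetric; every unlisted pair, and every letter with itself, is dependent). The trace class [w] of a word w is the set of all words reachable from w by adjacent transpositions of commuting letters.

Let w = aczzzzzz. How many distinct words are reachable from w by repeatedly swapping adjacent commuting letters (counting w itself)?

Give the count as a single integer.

0(a) covers ∅
1(c) covers ∅
2(z) covers ∅
3(z) covers 2:z
4(z) covers 3:z
5(z) covers 4:z
6(z) covers 5:z
7(z) covers 6:z
floor of heap: 0:a, 1:c, 2:z
completions by unplaced set U, small U first (add the entries for U minus each lowest piece of U):
  |U|=1: {0}:1  {1}:1  {7}:1
  |U|=2: {0,1}:2  {0,7}:2  {1,7}:2  {6,7}:1
  |U|=3: {0,1,7}:6  {0,6,7}:3  {1,6,7}:3  {5,6,7}:1
  |U|=4: {0,1,6,7}:12  {0,5,6,7}:4  {1,5,6,7}:4  {4,5,6,7}:1
  |U|=5: {0,1,5,6,7}:20  {0,4,5,6,7}:5  {1,4,5,6,7}:5  {3,4,5,6,7}:1
  |U|=6: {0,1,4,5,6,7}:30  {0,3,4,5,6,7}:6  {1,3,4,5,6,7}:6  {2,3,4,5,6,7}:1
  start at 0(a): 7
  start at 1(c): 7
  start at 2(z): 42
sum over floor = 56

56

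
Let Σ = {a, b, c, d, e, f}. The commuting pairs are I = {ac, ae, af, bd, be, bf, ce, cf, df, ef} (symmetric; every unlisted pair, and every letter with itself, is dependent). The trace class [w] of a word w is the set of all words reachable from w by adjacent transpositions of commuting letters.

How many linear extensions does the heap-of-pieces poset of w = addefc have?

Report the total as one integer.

drop 0:a onto floor
drop 1:d onto {0:a}
drop 2:d onto {1:d}
drop 3:e onto {2:d}
drop 4:f onto floor
drop 5:c onto {2:d}
ground layer = {0:a, 4:f}
drop-orders for the pieces not yet dropped (sum over which currently-grounded one goes next):
  1 to go: {3} 1  {4} 1  {5} 1
  2 to go: {3,4} 2  {3,5} 2  {4,5} 2
  3 to go: {2,3,5} 2  {3,4,5} 6
  4 to go: {1,2,3,5} 2  {2,3,4,5} 8
  if 0:a drops first: 10 orders
  if 4:f drops first: 2 orders
heap linearizations: 12

12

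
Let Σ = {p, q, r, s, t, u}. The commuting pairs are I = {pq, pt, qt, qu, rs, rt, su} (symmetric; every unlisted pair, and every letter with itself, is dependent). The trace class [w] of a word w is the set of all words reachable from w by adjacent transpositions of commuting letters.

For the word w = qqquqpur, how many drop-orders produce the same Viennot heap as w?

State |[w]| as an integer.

35

0(q) covers ∅
1(q) covers 0:q
2(q) covers 1:q
3(u) covers ∅
4(q) covers 2:q
5(p) covers 3:u
6(u) covers 5:p
7(r) covers 4:q, 6:u
floor of heap: 0:q, 3:u
completions by unplaced set U, small U first (add the entries for U minus each lowest piece of U):
  |U|=1: {7}:1
  |U|=2: {4,7}:1  {6,7}:1
  |U|=3: {2,4,7}:1  {4,6,7}:2  {5,6,7}:1
  |U|=4: {1,2,4,7}:1  {2,4,6,7}:3  {3,5,6,7}:1  {4,5,6,7}:3
  |U|=5: {0,1,2,4,7}:1  {1,2,4,6,7}:4  {2,4,5,6,7}:6  {3,4,5,6,7}:4
  |U|=6: {0,1,2,4,6,7}:5  {1,2,4,5,6,7}:10  {2,3,4,5,6,7}:10
  start at 0(q): 20
  start at 3(u): 15
sum over floor = 35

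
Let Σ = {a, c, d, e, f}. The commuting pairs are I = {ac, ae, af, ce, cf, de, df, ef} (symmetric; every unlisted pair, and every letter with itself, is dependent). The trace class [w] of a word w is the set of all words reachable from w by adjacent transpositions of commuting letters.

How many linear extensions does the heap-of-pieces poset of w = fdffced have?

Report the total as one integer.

#0=f has no predecessor
#1=d has no predecessor
#2=f depends on [0:f]
#3=f depends on [2:f]
#4=c depends on [1:d]
#5=e has no predecessor
#6=d depends on [4:c]
sources: [0:f, 1:d, 5:e]
N(rest) = Σ N(rest − s) over sources s of rest; N(one piece) = 1:
  size 1 → [3]=1  [5]=1  [6]=1
  size 2 → [2,3]=1  [3,5]=2  [3,6]=2  [4,6]=1  [5,6]=2
  size 3 → [0,2,3]=1  [1,4,6]=1  [2,3,5]=3  [2,3,6]=3  [3,4,6]=3  [3,5,6]=6  [4,5,6]=3
  size 4 → [0,2,3,5]=4  [0,2,3,6]=4  [1,3,4,6]=4  [1,4,5,6]=4  [2,3,4,6]=6  [2,3,5,6]=12  [3,4,5,6]=12
  size 5 → [0,2,3,4,6]=10  [0,2,3,5,6]=20  [1,2,3,4,6]=10  [1,3,4,5,6]=20  [2,3,4,5,6]=30
  first=0(f) contributes 60
  first=1(d) contributes 60
  first=5(e) contributes 20
|[w]| = 140

140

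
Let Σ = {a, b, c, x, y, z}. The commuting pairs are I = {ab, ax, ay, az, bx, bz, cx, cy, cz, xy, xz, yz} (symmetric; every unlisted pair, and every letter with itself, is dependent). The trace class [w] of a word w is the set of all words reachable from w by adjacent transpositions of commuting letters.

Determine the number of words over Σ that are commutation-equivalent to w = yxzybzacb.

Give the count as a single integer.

1008

#0=y has no predecessor
#1=x has no predecessor
#2=z has no predecessor
#3=y depends on [0:y]
#4=b depends on [3:y]
#5=z depends on [2:z]
#6=a has no predecessor
#7=c depends on [4:b, 6:a]
#8=b depends on [7:c]
sources: [0:y, 1:x, 2:z, 6:a]
N(rest) = Σ N(rest − s) over sources s of rest; N(one piece) = 1:
  size 1 → [1]=1  [5]=1  [8]=1
  size 2 → [1,5]=2  [1,8]=2  [2,5]=1  [5,8]=2  [7,8]=1
  size 3 → [1,2,5]=3  [1,5,8]=6  [1,7,8]=3  [2,5,8]=3  [4,7,8]=1  [5,7,8]=3  [6,7,8]=1
  size 4 → [1,2,5,8]=12  [1,4,7,8]=4  [1,5,7,8]=12  [1,6,7,8]=4  [2,5,7,8]=6  [3,4,7,8]=1  [4,5,7,8]=4  [4,6,7,8]=2  [5,6,7,8]=4
  size 5 → [0,3,4,7,8]=1  [1,2,5,7,8]=30  [1,3,4,7,8]=5  [1,4,5,7,8]=20  [1,4,6,7,8]=10  [1,5,6,7,8]=20  [2,4,5,7,8]=10  [2,5,6,7,8]=10  [3,4,5,7,8]=5  [3,4,6,7,8]=3  [4,5,6,7,8]=10
  size 6 → [0,1,3,4,7,8]=6  [0,3,4,5,7,8]=6  [0,3,4,6,7,8]=4  [1,2,4,5,7,8]=60  [1,2,5,6,7,8]=60  [1,3,4,5,7,8]=30  [1,3,4,6,7,8]=18  [1,4,5,6,7,8]=60  [2,3,4,5,7,8]=15  [2,4,5,6,7,8]=30  [3,4,5,6,7,8]=18
  size 7 → [0,1,3,4,5,7,8]=42  [0,1,3,4,6,7,8]=28  [0,2,3,4,5,7,8]=21  [0,3,4,5,6,7,8]=28  [1,2,3,4,5,7,8]=105  [1,2,4,5,6,7,8]=210  [1,3,4,5,6,7,8]=126  [2,3,4,5,6,7,8]=63
  first=0(y) contributes 504
  first=1(x) contributes 112
  first=2(z) contributes 224
  first=6(a) contributes 168
|[w]| = 1008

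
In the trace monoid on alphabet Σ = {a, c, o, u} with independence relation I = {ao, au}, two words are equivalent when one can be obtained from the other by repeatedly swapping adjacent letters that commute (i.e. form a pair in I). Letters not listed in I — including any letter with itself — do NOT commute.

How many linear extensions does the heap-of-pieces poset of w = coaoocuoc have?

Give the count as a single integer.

4

#0=c has no predecessor
#1=o depends on [0:c]
#2=a depends on [0:c]
#3=o depends on [1:o]
#4=o depends on [3:o]
#5=c depends on [2:a, 4:o]
#6=u depends on [5:c]
#7=o depends on [6:u]
#8=c depends on [7:o]
sources: [0:c]
N(rest) = Σ N(rest − s) over sources s of rest; N(one piece) = 1:
  size 1 → [8]=1
  size 2 → [7,8]=1
  size 3 → [6,7,8]=1
  size 4 → [5,6,7,8]=1
  size 5 → [2,5,6,7,8]=1  [4,5,6,7,8]=1
  size 6 → [2,4,5,6,7,8]=2  [3,4,5,6,7,8]=1
  size 7 → [1,3,4,5,6,7,8]=1  [2,3,4,5,6,7,8]=3
  first=0(c) contributes 4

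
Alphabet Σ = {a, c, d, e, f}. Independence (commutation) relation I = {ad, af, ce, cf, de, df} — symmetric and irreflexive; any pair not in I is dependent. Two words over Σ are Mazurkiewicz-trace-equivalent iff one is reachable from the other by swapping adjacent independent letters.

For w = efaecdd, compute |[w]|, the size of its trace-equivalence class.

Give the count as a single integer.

14

#0=e has no predecessor
#1=f depends on [0:e]
#2=a depends on [0:e]
#3=e depends on [1:f, 2:a]
#4=c depends on [2:a]
#5=d depends on [4:c]
#6=d depends on [5:d]
sources: [0:e]
N(rest) = Σ N(rest − s) over sources s of rest; N(one piece) = 1:
  size 1 → [3]=1  [6]=1
  size 2 → [1,3]=1  [3,6]=2  [5,6]=1
  size 3 → [1,3,6]=3  [3,5,6]=3  [4,5,6]=1
  size 4 → [1,3,5,6]=6  [3,4,5,6]=4
  size 5 → [1,3,4,5,6]=10  [2,3,4,5,6]=4
  first=0(e) contributes 14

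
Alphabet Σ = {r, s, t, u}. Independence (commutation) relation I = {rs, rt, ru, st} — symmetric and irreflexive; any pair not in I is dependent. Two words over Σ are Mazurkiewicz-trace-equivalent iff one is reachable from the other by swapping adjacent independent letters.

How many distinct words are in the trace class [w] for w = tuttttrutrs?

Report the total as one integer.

110

drop 0:t onto floor
drop 1:u onto {0:t}
drop 2:t onto {1:u}
drop 3:t onto {2:t}
drop 4:t onto {3:t}
drop 5:t onto {4:t}
drop 6:r onto floor
drop 7:u onto {5:t}
drop 8:t onto {7:u}
drop 9:r onto {6:r}
drop 10:s onto {7:u}
ground layer = {0:t, 6:r}
drop-orders for the pieces not yet dropped (sum over which currently-grounded one goes next):
  1 to go: {8} 1  {9} 1  {10} 1
  2 to go: {6,9} 1  {8,9} 2  {8,10} 2  {9,10} 2
  3 to go: {6,8,9} 3  {6,9,10} 3  {7,8,10} 2  {8,9,10} 6
  4 to go: {5,7,8,10} 2  {6,8,9,10} 12  {7,8,9,10} 8
  5 to go: {4,5,7,8,10} 2  {5,7,8,9,10} 10  {6,7,8,9,10} 20
  6 to go: {3,4,5,7,8,10} 2  {4,5,7,8,9,10} 12  {5,6,7,8,9,10} 30
  7 to go: {2,3,4,5,7,8,10} 2  {3,4,5,7,8,9,10} 14  {4,5,6,7,8,9,10} 42
  8 to go: {1,2,3,4,5,7,8,10} 2  {2,3,4,5,7,8,9,10} 16  {3,4,5,6,7,8,9,10} 56
  9 to go: {0,1,2,3,4,5,7,8,10} 2  {1,2,3,4,5,7,8,9,10} 18  {2,3,4,5,6,7,8,9,10} 72
  if 0:t drops first: 90 orders
  if 6:r drops first: 20 orders
heap linearizations: 110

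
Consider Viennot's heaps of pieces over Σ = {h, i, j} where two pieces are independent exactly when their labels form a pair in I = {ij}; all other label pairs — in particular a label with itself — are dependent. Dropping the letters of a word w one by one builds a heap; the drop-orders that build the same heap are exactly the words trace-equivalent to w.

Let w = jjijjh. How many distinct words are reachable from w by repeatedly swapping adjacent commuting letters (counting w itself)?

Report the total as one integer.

5

0(j) covers ∅
1(j) covers 0:j
2(i) covers ∅
3(j) covers 1:j
4(j) covers 3:j
5(h) covers 2:i, 4:j
floor of heap: 0:j, 2:i
completions by unplaced set U, small U first (add the entries for U minus each lowest piece of U):
  |U|=1: {5}:1
  |U|=2: {2,5}:1  {4,5}:1
  |U|=3: {2,4,5}:2  {3,4,5}:1
  |U|=4: {1,3,4,5}:1  {2,3,4,5}:3
  start at 0(j): 4
  start at 2(i): 1
sum over floor = 5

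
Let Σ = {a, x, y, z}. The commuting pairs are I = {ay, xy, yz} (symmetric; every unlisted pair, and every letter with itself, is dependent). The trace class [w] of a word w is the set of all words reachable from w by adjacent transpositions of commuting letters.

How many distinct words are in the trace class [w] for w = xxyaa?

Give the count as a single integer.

drop 0:x onto floor
drop 1:x onto {0:x}
drop 2:y onto floor
drop 3:a onto {1:x}
drop 4:a onto {3:a}
ground layer = {0:x, 2:y}
drop-orders for the pieces not yet dropped (sum over which currently-grounded one goes next):
  1 to go: {2} 1  {4} 1
  2 to go: {2,4} 2  {3,4} 1
  3 to go: {1,3,4} 1  {2,3,4} 3
  if 0:x drops first: 4 orders
  if 2:y drops first: 1 orders
heap linearizations: 5

5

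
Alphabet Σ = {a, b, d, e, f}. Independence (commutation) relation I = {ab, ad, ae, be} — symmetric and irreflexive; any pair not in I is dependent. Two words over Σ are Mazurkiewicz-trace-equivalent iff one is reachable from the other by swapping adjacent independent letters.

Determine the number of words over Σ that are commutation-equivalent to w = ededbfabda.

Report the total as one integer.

6

piece 0:e — minimal
piece 1:d rests on {0:e}
piece 2:e rests on {1:d}
piece 3:d rests on {2:e}
piece 4:b rests on {3:d}
piece 5:f rests on {4:b}
piece 6:a rests on {5:f}
piece 7:b rests on {5:f}
piece 8:d rests on {7:b}
piece 9:a rests on {6:a}
minimal pieces: {0:e}
ways to finish when only these pieces remain (= sum over removing one remaining piece with nothing left below it):
  1 left: {8}→1  {9}→1
  2 left: {6,9}→1  {7,8}→1  {8,9}→2
  3 left: {6,8,9}→3  {7,8,9}→3
  4 left: {6,7,8,9}→6
  5 left: {5,6,7,8,9}→6
  6 left: {4,5,6,7,8,9}→6
  7 left: {3,4,5,6,7,8,9}→6
  8 left: {2,3,4,5,6,7,8,9}→6
  placing 0:e first → 6 extensions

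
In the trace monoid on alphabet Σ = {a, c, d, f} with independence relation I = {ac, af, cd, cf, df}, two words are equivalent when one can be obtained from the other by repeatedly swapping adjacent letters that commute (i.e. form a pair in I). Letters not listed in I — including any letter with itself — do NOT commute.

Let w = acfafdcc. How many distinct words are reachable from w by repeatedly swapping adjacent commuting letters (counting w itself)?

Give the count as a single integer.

560

#0=a has no predecessor
#1=c has no predecessor
#2=f has no predecessor
#3=a depends on [0:a]
#4=f depends on [2:f]
#5=d depends on [3:a]
#6=c depends on [1:c]
#7=c depends on [6:c]
sources: [0:a, 1:c, 2:f]
N(rest) = Σ N(rest − s) over sources s of rest; N(one piece) = 1:
  size 1 → [4]=1  [5]=1  [7]=1
  size 2 → [2,4]=1  [3,5]=1  [4,5]=2  [4,7]=2  [5,7]=2  [6,7]=1
  size 3 → [0,3,5]=1  [1,6,7]=1  [2,4,5]=3  [2,4,7]=3  [3,4,5]=3  [3,5,7]=3  [4,5,7]=6  [4,6,7]=3  [5,6,7]=3
  size 4 → [0,3,4,5]=4  [0,3,5,7]=4  [1,4,6,7]=4  [1,5,6,7]=4  [2,3,4,5]=6  [2,4,5,7]=12  [2,4,6,7]=6  [3,4,5,7]=12  [3,5,6,7]=6  [4,5,6,7]=12
  size 5 → [0,2,3,4,5]=10  [0,3,4,5,7]=20  [0,3,5,6,7]=10  [1,2,4,6,7]=10  [1,3,5,6,7]=10  [1,4,5,6,7]=20  [2,3,4,5,7]=30  [2,4,5,6,7]=30  [3,4,5,6,7]=30
  size 6 → [0,1,3,5,6,7]=20  [0,2,3,4,5,7]=60  [0,3,4,5,6,7]=60  [1,2,4,5,6,7]=60  [1,3,4,5,6,7]=60  [2,3,4,5,6,7]=90
  first=0(a) contributes 210
  first=1(c) contributes 210
  first=2(f) contributes 140
|[w]| = 560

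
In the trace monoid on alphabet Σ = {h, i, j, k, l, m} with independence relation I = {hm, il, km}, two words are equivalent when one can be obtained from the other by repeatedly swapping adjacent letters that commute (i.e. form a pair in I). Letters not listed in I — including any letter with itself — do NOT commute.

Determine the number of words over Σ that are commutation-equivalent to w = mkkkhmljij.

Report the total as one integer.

0(m) covers ∅
1(k) covers ∅
2(k) covers 1:k
3(k) covers 2:k
4(h) covers 3:k
5(m) covers 0:m
6(l) covers 4:h, 5:m
7(j) covers 6:l
8(i) covers 7:j
9(j) covers 8:i
floor of heap: 0:m, 1:k
completions by unplaced set U, small U first (add the entries for U minus each lowest piece of U):
  |U|=1: {9}:1
  |U|=2: {8,9}:1
  |U|=3: {7,8,9}:1
  |U|=4: {6,7,8,9}:1
  |U|=5: {4,6,7,8,9}:1  {5,6,7,8,9}:1
  |U|=6: {0,5,6,7,8,9}:1  {3,4,6,7,8,9}:1  {4,5,6,7,8,9}:2
  |U|=7: {0,4,5,6,7,8,9}:3  {2,3,4,6,7,8,9}:1  {3,4,5,6,7,8,9}:3
  |U|=8: {0,3,4,5,6,7,8,9}:6  {1,2,3,4,6,7,8,9}:1  {2,3,4,5,6,7,8,9}:4
  start at 0(m): 5
  start at 1(k): 10
sum over floor = 15

15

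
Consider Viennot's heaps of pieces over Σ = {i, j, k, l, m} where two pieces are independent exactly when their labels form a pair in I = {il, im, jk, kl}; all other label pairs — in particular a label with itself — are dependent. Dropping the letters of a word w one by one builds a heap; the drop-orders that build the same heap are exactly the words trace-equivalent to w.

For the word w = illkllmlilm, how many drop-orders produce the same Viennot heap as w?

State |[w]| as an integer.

95

piece 0:i — minimal
piece 1:l — minimal
piece 2:l rests on {1:l}
piece 3:k rests on {0:i}
piece 4:l rests on {2:l}
piece 5:l rests on {4:l}
piece 6:m rests on {3:k, 5:l}
piece 7:l rests on {6:m}
piece 8:i rests on {3:k}
piece 9:l rests on {7:l}
piece 10:m rests on {9:l}
minimal pieces: {0:i, 1:l}
ways to finish when only these pieces remain (= sum over removing one remaining piece with nothing left below it):
  1 left: {8}→1  {10}→1
  2 left: {8,10}→2  {9,10}→1
  3 left: {7,9,10}→1  {8,9,10}→3
  4 left: {6,7,9,10}→1  {7,8,9,10}→4
  5 left: {5,6,7,9,10}→1  {6,7,8,9,10}→5
  6 left: {3,6,7,8,9,10}→5  {4,5,6,7,9,10}→1  {5,6,7,8,9,10}→6
  7 left: {0,3,6,7,8,9,10}→5  {2,4,5,6,7,9,10}→1  {3,5,6,7,8,9,10}→11  {4,5,6,7,8,9,10}→7
  8 left: {0,3,5,6,7,8,9,10}→16  {1,2,4,5,6,7,9,10}→1  {2,4,5,6,7,8,9,10}→8  {3,4,5,6,7,8,9,10}→18
  9 left: {0,3,4,5,6,7,8,9,10}→34  {1,2,4,5,6,7,8,9,10}→9  {2,3,4,5,6,7,8,9,10}→26
  placing 0:i first → 35 extensions
  placing 1:l first → 60 extensions
total linear extensions = 95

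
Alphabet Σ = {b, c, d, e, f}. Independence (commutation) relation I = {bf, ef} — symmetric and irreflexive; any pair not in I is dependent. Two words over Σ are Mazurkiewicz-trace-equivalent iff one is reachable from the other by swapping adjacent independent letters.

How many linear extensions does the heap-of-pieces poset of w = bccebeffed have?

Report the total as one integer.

15

drop 0:b onto floor
drop 1:c onto {0:b}
drop 2:c onto {1:c}
drop 3:e onto {2:c}
drop 4:b onto {3:e}
drop 5:e onto {4:b}
drop 6:f onto {2:c}
drop 7:f onto {6:f}
drop 8:e onto {5:e}
drop 9:d onto {7:f, 8:e}
ground layer = {0:b}
drop-orders for the pieces not yet dropped (sum over which currently-grounded one goes next):
  1 to go: {9} 1
  2 to go: {7,9} 1  {8,9} 1
  3 to go: {5,8,9} 1  {6,7,9} 1  {7,8,9} 2
  4 to go: {4,5,8,9} 1  {5,7,8,9} 3  {6,7,8,9} 3
  5 to go: {3,4,5,8,9} 1  {4,5,7,8,9} 4  {5,6,7,8,9} 6
  6 to go: {3,4,5,7,8,9} 5  {4,5,6,7,8,9} 10
  7 to go: {3,4,5,6,7,8,9} 15
  8 to go: {2,3,4,5,6,7,8,9} 15
  if 0:b drops first: 15 orders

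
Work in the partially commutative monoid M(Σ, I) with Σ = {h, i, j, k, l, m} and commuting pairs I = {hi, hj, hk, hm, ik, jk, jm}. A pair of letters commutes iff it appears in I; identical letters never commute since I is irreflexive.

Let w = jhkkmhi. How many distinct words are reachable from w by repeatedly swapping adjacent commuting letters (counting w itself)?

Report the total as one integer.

piece 0:j — minimal
piece 1:h — minimal
piece 2:k — minimal
piece 3:k rests on {2:k}
piece 4:m rests on {3:k}
piece 5:h rests on {1:h}
piece 6:i rests on {0:j, 4:m}
minimal pieces: {0:j, 1:h, 2:k}
ways to finish when only these pieces remain (= sum over removing one remaining piece with nothing left below it):
  1 left: {5}→1  {6}→1
  2 left: {0,6}→1  {1,5}→1  {4,6}→1  {5,6}→2
  3 left: {0,4,6}→2  {0,5,6}→3  {1,5,6}→3  {3,4,6}→1  {4,5,6}→3
  4 left: {0,1,5,6}→6  {0,3,4,6}→3  {0,4,5,6}→8  {1,4,5,6}→6  {2,3,4,6}→1  {3,4,5,6}→4
  5 left: {0,1,4,5,6}→20  {0,2,3,4,6}→4  {0,3,4,5,6}→15  {1,3,4,5,6}→10  {2,3,4,5,6}→5
  placing 0:j first → 15 extensions
  placing 1:h first → 24 extensions
  placing 2:k first → 45 extensions
total linear extensions = 84

84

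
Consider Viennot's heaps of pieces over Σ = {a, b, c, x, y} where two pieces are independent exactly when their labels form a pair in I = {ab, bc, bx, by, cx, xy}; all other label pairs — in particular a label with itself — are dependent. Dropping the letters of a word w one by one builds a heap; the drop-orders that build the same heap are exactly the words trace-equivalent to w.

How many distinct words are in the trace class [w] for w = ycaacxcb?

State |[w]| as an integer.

#0=y has no predecessor
#1=c depends on [0:y]
#2=a depends on [1:c]
#3=a depends on [2:a]
#4=c depends on [3:a]
#5=x depends on [3:a]
#6=c depends on [4:c]
#7=b has no predecessor
sources: [0:y, 7:b]
N(rest) = Σ N(rest − s) over sources s of rest; N(one piece) = 1:
  size 1 → [5]=1  [6]=1  [7]=1
  size 2 → [4,6]=1  [5,6]=2  [5,7]=2  [6,7]=2
  size 3 → [4,5,6]=3  [4,6,7]=3  [5,6,7]=6
  size 4 → [3,4,5,6]=3  [4,5,6,7]=12
  size 5 → [2,3,4,5,6]=3  [3,4,5,6,7]=15
  size 6 → [1,2,3,4,5,6]=3  [2,3,4,5,6,7]=18
  first=0(y) contributes 21
  first=7(b) contributes 3
|[w]| = 24

24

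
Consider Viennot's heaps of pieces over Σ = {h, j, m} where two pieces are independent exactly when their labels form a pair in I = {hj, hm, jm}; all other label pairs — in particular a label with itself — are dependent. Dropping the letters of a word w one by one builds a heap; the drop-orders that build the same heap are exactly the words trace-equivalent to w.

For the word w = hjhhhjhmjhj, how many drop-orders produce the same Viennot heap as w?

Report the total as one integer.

2310

0(h) covers ∅
1(j) covers ∅
2(h) covers 0:h
3(h) covers 2:h
4(h) covers 3:h
5(j) covers 1:j
6(h) covers 4:h
7(m) covers ∅
8(j) covers 5:j
9(h) covers 6:h
10(j) covers 8:j
floor of heap: 0:h, 1:j, 7:m
completions by unplaced set U, small U first (add the entries for U minus each lowest piece of U):
  |U|=1: {7}:1  {9}:1  {10}:1
  |U|=2: {6,9}:1  {7,9}:2  {7,10}:2  {8,10}:1  {9,10}:2
  |U|=3: {4,6,9}:1  {5,8,10}:1  {6,7,9}:3  {6,9,10}:3  {7,8,10}:3  {7,9,10}:6  {8,9,10}:3
  |U|=4: {1,5,8,10}:1  {3,4,6,9}:1  {4,6,7,9}:4  {4,6,9,10}:4  {5,7,8,10}:4  {5,8,9,10}:4  {6,7,9,10}:12  {6,8,9,10}:6  {7,8,9,10}:12
  |U|=5: {1,5,7,8,10}:5  {1,5,8,9,10}:5  {2,3,4,6,9}:1  {3,4,6,7,9}:5  {3,4,6,9,10}:5  {4,6,7,9,10}:20  {4,6,8,9,10}:10  {5,6,8,9,10}:10  {5,7,8,9,10}:20  {6,7,8,9,10}:30
  |U|=6: {0,2,3,4,6,9}:1  {1,5,6,8,9,10}:15  {1,5,7,8,9,10}:30  {2,3,4,6,7,9}:6  {2,3,4,6,9,10}:6  {3,4,6,7,9,10}:30  {3,4,6,8,9,10}:15  {4,5,6,8,9,10}:20  {4,6,7,8,9,10}:60  {5,6,7,8,9,10}:60
  |U|=7: {0,2,3,4,6,7,9}:7  {0,2,3,4,6,9,10}:7  {1,4,5,6,8,9,10}:35  {1,5,6,7,8,9,10}:105  {2,3,4,6,7,9,10}:42  {2,3,4,6,8,9,10}:21  {3,4,5,6,8,9,10}:35  {3,4,6,7,8,9,10}:105  {4,5,6,7,8,9,10}:140
  |U|=8: {0,2,3,4,6,7,9,10}:56  {0,2,3,4,6,8,9,10}:28  {1,3,4,5,6,8,9,10}:70  {1,4,5,6,7,8,9,10}:280  {2,3,4,5,6,8,9,10}:56  {2,3,4,6,7,8,9,10}:168  {3,4,5,6,7,8,9,10}:280
  |U|=9: {0,2,3,4,5,6,8,9,10}:84  {0,2,3,4,6,7,8,9,10}:252  {1,2,3,4,5,6,8,9,10}:126  {1,3,4,5,6,7,8,9,10}:630  {2,3,4,5,6,7,8,9,10}:504
  start at 0(h): 1260
  start at 1(j): 840
  start at 7(m): 210
sum over floor = 2310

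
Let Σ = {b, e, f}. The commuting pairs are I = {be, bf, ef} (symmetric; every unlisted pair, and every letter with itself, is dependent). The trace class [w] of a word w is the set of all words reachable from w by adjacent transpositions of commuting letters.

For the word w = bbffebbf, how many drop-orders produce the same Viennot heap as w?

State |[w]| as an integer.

280

#0=b has no predecessor
#1=b depends on [0:b]
#2=f has no predecessor
#3=f depends on [2:f]
#4=e has no predecessor
#5=b depends on [1:b]
#6=b depends on [5:b]
#7=f depends on [3:f]
sources: [0:b, 2:f, 4:e]
N(rest) = Σ N(rest − s) over sources s of rest; N(one piece) = 1:
  size 1 → [4]=1  [6]=1  [7]=1
  size 2 → [3,7]=1  [4,6]=2  [4,7]=2  [5,6]=1  [6,7]=2
  size 3 → [1,5,6]=1  [2,3,7]=1  [3,4,7]=3  [3,6,7]=3  [4,5,6]=3  [4,6,7]=6  [5,6,7]=3
  size 4 → [0,1,5,6]=1  [1,4,5,6]=4  [1,5,6,7]=4  [2,3,4,7]=4  [2,3,6,7]=4  [3,4,6,7]=12  [3,5,6,7]=6  [4,5,6,7]=12
  size 5 → [0,1,4,5,6]=5  [0,1,5,6,7]=5  [1,3,5,6,7]=10  [1,4,5,6,7]=20  [2,3,4,6,7]=20  [2,3,5,6,7]=10  [3,4,5,6,7]=30
  size 6 → [0,1,3,5,6,7]=15  [0,1,4,5,6,7]=30  [1,2,3,5,6,7]=20  [1,3,4,5,6,7]=60  [2,3,4,5,6,7]=60
  first=0(b) contributes 140
  first=2(f) contributes 105
  first=4(e) contributes 35
|[w]| = 280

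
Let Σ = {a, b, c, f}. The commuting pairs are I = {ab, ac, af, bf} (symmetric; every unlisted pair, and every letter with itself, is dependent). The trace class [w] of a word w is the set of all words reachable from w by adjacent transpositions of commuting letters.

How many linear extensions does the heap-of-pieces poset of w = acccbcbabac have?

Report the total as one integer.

165

0(a) covers ∅
1(c) covers ∅
2(c) covers 1:c
3(c) covers 2:c
4(b) covers 3:c
5(c) covers 4:b
6(b) covers 5:c
7(a) covers 0:a
8(b) covers 6:b
9(a) covers 7:a
10(c) covers 8:b
floor of heap: 0:a, 1:c
completions by unplaced set U, small U first (add the entries for U minus each lowest piece of U):
  |U|=1: {9}:1  {10}:1
  |U|=2: {7,9}:1  {8,10}:1  {9,10}:2
  |U|=3: {0,7,9}:1  {6,8,10}:1  {7,9,10}:3  {8,9,10}:3
  |U|=4: {0,7,9,10}:4  {5,6,8,10}:1  {6,8,9,10}:4  {7,8,9,10}:6
  |U|=5: {0,7,8,9,10}:10  {4,5,6,8,10}:1  {5,6,8,9,10}:5  {6,7,8,9,10}:10
  |U|=6: {0,6,7,8,9,10}:20  {3,4,5,6,8,10}:1  {4,5,6,8,9,10}:6  {5,6,7,8,9,10}:15
  |U|=7: {0,5,6,7,8,9,10}:35  {2,3,4,5,6,8,10}:1  {3,4,5,6,8,9,10}:7  {4,5,6,7,8,9,10}:21
  |U|=8: {0,4,5,6,7,8,9,10}:56  {1,2,3,4,5,6,8,10}:1  {2,3,4,5,6,8,9,10}:8  {3,4,5,6,7,8,9,10}:28
  |U|=9: {0,3,4,5,6,7,8,9,10}:84  {1,2,3,4,5,6,8,9,10}:9  {2,3,4,5,6,7,8,9,10}:36
  start at 0(a): 45
  start at 1(c): 120
sum over floor = 165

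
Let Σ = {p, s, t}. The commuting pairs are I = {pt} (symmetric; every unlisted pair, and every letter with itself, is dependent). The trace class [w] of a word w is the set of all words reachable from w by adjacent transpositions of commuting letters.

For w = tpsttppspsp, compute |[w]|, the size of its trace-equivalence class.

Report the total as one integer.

12

0(t) covers ∅
1(p) covers ∅
2(s) covers 0:t, 1:p
3(t) covers 2:s
4(t) covers 3:t
5(p) covers 2:s
6(p) covers 5:p
7(s) covers 4:t, 6:p
8(p) covers 7:s
9(s) covers 8:p
10(p) covers 9:s
floor of heap: 0:t, 1:p
completions by unplaced set U, small U first (add the entries for U minus each lowest piece of U):
  |U|=1: {10}:1
  |U|=2: {9,10}:1
  |U|=3: {8,9,10}:1
  |U|=4: {7,8,9,10}:1
  |U|=5: {4,7,8,9,10}:1  {6,7,8,9,10}:1
  |U|=6: {3,4,7,8,9,10}:1  {4,6,7,8,9,10}:2  {5,6,7,8,9,10}:1
  |U|=7: {3,4,6,7,8,9,10}:3  {4,5,6,7,8,9,10}:3
  |U|=8: {3,4,5,6,7,8,9,10}:6
  |U|=9: {2,3,4,5,6,7,8,9,10}:6
  start at 0(t): 6
  start at 1(p): 6
sum over floor = 12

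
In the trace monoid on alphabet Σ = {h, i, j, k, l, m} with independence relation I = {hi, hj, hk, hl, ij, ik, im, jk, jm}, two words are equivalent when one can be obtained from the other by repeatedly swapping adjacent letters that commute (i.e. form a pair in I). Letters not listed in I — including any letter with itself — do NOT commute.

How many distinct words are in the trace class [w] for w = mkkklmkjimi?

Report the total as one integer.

#0=m has no predecessor
#1=k depends on [0:m]
#2=k depends on [1:k]
#3=k depends on [2:k]
#4=l depends on [3:k]
#5=m depends on [4:l]
#6=k depends on [5:m]
#7=j depends on [4:l]
#8=i depends on [4:l]
#9=m depends on [6:k]
#10=i depends on [8:i]
sources: [0:m]
N(rest) = Σ N(rest − s) over sources s of rest; N(one piece) = 1:
  size 1 → [7]=1  [9]=1  [10]=1
  size 2 → [6,9]=1  [7,9]=2  [7,10]=2  [8,10]=1  [9,10]=2
  size 3 → [5,6,9]=1  [6,7,9]=3  [6,9,10]=3  [7,8,10]=3  [7,9,10]=6  [8,9,10]=3
  size 4 → [5,6,7,9]=4  [5,6,9,10]=4  [6,7,9,10]=12  [6,8,9,10]=6  [7,8,9,10]=12
  size 5 → [5,6,7,9,10]=20  [5,6,8,9,10]=10  [6,7,8,9,10]=30
  size 6 → [5,6,7,8,9,10]=60
  size 7 → [4,5,6,7,8,9,10]=60
  size 8 → [3,4,5,6,7,8,9,10]=60
  size 9 → [2,3,4,5,6,7,8,9,10]=60
  first=0(m) contributes 60

60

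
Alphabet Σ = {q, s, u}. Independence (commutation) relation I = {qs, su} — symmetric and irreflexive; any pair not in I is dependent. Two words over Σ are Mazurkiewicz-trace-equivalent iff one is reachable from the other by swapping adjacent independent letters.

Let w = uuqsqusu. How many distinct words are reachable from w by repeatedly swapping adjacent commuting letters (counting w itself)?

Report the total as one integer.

piece 0:u — minimal
piece 1:u rests on {0:u}
piece 2:q rests on {1:u}
piece 3:s — minimal
piece 4:q rests on {2:q}
piece 5:u rests on {4:q}
piece 6:s rests on {3:s}
piece 7:u rests on {5:u}
minimal pieces: {0:u, 3:s}
ways to finish when only these pieces remain (= sum over removing one remaining piece with nothing left below it):
  1 left: {6}→1  {7}→1
  2 left: {3,6}→1  {5,7}→1  {6,7}→2
  3 left: {3,6,7}→3  {4,5,7}→1  {5,6,7}→3
  4 left: {2,4,5,7}→1  {3,5,6,7}→6  {4,5,6,7}→4
  5 left: {1,2,4,5,7}→1  {2,4,5,6,7}→5  {3,4,5,6,7}→10
  6 left: {0,1,2,4,5,7}→1  {1,2,4,5,6,7}→6  {2,3,4,5,6,7}→15
  placing 0:u first → 21 extensions
  placing 3:s first → 7 extensions
total linear extensions = 28

28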